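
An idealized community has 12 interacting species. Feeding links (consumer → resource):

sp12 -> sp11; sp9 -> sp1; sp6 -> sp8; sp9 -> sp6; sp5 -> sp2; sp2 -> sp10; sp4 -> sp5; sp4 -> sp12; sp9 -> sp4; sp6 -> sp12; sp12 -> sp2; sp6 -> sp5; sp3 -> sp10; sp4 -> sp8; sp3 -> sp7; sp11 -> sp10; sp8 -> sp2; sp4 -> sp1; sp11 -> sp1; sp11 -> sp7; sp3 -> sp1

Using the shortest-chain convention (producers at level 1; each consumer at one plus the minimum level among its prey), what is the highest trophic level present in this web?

Producers (level 1): sp7, sp10, sp1.
Following each consumer down to its lowest-level prey: sp10 → sp2 → sp8 → sp6 (levels 1 through 4).
All prey of sp6 (sp8 3, sp12 3, sp5 3) are at level 3 or above, so sp6 is at level 1 + 3 = 4.
Every consumer has at least one prey at level 3 or below, so none exceeds level 4.

4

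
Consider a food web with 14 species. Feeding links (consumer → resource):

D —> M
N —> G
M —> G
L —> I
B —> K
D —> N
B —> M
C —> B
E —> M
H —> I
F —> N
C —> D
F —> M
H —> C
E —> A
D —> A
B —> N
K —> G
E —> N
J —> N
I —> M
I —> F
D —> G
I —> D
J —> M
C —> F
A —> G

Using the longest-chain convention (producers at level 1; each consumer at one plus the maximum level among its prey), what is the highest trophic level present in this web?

Producers (level 1): G.
G → M → F → C → H gives H level 5.
No species has a prey at level 5, so no species reaches level 6.

5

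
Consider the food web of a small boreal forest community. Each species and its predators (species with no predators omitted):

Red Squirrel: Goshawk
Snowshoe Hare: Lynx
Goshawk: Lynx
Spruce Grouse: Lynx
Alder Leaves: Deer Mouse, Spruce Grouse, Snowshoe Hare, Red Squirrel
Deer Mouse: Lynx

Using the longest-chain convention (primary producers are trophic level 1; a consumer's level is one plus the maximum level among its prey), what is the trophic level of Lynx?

Trophic level 4

Alder Leaves is a producer → level 1.
Red Squirrel eats Alder Leaves → level 2.
Goshawk eats Red Squirrel → level 3.
Lynx eats Goshawk (level 3); other prey at levels: Deer Mouse 2, Spruce Grouse 2, Snowshoe Hare 2 → level 4.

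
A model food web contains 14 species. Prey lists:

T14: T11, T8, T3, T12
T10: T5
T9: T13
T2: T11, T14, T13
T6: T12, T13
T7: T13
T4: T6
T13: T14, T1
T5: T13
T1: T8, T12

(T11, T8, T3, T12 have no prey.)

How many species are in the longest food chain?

5 species

One longest chain: T11 → T14 → T13 → T5 → T10.
It has 5 species and 4 links.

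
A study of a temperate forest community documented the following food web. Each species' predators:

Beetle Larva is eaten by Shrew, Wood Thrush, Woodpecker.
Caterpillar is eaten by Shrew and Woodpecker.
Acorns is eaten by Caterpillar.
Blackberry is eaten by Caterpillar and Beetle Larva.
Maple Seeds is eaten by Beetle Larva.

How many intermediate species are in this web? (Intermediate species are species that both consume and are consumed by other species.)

Intermediate species (has both prey and predators): Beetle Larva, Caterpillar.
Count: 2.

2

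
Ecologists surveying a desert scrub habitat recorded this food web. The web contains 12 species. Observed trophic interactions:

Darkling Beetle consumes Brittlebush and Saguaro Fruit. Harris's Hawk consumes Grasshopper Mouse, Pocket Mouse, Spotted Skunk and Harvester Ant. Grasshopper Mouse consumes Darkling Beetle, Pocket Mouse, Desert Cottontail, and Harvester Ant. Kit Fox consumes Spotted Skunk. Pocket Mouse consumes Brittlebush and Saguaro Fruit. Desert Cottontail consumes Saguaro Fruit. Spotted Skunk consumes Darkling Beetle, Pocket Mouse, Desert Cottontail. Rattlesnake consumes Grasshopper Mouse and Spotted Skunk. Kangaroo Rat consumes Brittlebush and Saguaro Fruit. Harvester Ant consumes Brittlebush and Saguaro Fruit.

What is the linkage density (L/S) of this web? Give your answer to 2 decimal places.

There are L = 23 links among S = 12 species.
L/S = 23/12 = 1.9167 ≈ 1.92.

L/S = 1.92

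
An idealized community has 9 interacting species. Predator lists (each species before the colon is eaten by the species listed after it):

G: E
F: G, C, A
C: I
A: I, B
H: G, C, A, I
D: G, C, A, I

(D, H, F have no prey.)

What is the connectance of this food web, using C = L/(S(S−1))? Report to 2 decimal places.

C = 0.21

The web has S = 9 species and L = 15 feeding links.
C = L / (S(S−1)) = 15 / 72 = 0.2083 ≈ 0.21.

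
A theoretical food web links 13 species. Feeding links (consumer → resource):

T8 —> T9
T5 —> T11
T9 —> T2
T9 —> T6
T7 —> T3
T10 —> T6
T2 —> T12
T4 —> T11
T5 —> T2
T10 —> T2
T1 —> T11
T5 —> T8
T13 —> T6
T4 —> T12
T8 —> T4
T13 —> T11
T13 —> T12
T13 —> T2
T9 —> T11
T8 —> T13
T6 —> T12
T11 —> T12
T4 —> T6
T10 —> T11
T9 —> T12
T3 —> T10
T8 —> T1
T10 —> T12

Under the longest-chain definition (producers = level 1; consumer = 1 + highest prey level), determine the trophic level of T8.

Trophic level 4

T12 is a producer → level 1.
T11 eats T12 → level 2.
T1 eats T11 → level 3.
T8 eats T1 (level 3); other prey at levels: T4 3, T9 3, T13 3 → level 4.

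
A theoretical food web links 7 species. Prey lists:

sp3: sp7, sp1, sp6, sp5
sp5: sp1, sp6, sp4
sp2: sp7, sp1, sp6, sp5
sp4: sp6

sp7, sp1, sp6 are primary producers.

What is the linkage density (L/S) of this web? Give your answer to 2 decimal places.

L/S = 1.71

There are L = 12 links among S = 7 species.
L/S = 12/7 = 1.7143 ≈ 1.71.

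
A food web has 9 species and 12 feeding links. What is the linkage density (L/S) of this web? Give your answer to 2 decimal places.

L/S = 1.33

There are L = 12 links among S = 9 species.
L/S = 12/9 = 1.3333 ≈ 1.33.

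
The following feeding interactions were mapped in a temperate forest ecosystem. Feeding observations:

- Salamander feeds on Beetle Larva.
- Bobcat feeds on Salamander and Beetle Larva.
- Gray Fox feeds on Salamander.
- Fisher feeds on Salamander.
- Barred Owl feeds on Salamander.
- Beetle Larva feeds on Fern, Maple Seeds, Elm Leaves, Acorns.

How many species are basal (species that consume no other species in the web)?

Basal species (no prey listed): Fern, Acorns, Maple Seeds, Elm Leaves.
Count: 4.

4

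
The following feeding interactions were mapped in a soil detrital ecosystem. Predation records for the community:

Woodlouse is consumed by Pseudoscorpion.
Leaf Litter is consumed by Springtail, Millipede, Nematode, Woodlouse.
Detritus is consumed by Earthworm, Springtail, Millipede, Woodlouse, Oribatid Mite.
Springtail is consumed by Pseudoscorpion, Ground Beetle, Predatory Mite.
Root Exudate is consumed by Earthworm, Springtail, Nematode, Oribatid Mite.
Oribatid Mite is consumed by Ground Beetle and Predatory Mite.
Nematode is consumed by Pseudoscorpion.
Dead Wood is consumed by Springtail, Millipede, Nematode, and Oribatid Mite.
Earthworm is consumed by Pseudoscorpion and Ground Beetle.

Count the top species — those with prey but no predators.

Top species (has prey, but nothing eats it): Millipede, Ground Beetle, Pseudoscorpion, Predatory Mite.
Count: 4.

4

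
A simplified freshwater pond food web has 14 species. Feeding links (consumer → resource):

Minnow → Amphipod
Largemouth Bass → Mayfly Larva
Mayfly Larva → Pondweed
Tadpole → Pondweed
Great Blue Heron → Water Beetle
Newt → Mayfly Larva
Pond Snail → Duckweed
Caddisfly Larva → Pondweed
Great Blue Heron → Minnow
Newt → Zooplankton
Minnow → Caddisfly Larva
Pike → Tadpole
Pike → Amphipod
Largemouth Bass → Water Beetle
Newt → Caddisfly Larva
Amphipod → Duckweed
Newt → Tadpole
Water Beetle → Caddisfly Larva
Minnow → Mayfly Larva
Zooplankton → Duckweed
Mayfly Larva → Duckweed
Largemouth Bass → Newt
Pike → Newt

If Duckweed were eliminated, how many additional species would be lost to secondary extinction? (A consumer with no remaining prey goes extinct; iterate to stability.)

Remove Duckweed.
Round 1: Amphipod (all prey gone), Zooplankton (all prey gone), Pond Snail (all prey gone) → extinct.
No further losses. Total secondary extinctions: 3.

3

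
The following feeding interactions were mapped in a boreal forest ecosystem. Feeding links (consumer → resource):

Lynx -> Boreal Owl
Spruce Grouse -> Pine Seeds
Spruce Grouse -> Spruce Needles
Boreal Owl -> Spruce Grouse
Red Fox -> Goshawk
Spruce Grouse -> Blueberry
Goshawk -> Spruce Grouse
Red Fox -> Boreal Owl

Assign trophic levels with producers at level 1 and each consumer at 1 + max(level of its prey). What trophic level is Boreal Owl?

Pine Seeds is a producer → level 1.
Spruce Grouse eats Pine Seeds (level 1); other prey at levels: Blueberry 1, Spruce Needles 1 → level 2.
Boreal Owl eats Spruce Grouse → level 3.

Trophic level 3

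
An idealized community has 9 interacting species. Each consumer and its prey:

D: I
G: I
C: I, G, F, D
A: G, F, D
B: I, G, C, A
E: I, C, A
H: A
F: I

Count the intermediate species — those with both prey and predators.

5

Intermediate species (has both prey and predators): G, F, D, C, A.
Count: 5.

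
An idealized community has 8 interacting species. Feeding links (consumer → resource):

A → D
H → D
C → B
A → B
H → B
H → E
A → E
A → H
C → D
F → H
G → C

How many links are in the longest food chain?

One longest chain: B → C → G.
It has 3 species and 2 links.

2 links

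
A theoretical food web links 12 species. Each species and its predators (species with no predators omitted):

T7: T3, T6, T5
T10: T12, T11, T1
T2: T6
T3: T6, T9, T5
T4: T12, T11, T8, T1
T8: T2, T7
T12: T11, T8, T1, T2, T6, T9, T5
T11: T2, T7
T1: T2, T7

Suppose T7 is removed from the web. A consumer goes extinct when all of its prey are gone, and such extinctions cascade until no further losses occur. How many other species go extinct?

Remove T7.
Round 1: T3 (all prey gone) → extinct.
No further losses. Total secondary extinctions: 1.

1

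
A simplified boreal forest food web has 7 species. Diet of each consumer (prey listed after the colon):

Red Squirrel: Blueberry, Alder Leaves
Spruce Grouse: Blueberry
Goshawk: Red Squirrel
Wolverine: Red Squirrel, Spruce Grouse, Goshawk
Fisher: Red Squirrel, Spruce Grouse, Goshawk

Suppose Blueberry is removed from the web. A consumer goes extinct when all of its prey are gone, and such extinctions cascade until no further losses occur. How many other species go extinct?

Remove Blueberry.
Round 1: Spruce Grouse (all prey gone) → extinct.
No further losses. Total secondary extinctions: 1.

1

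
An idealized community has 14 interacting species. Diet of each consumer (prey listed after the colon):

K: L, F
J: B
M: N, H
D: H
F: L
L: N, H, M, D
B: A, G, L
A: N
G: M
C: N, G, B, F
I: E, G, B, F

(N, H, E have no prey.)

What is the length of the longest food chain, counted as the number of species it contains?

One longest chain: N → M → L → F → K.
It has 5 species and 4 links.

5 species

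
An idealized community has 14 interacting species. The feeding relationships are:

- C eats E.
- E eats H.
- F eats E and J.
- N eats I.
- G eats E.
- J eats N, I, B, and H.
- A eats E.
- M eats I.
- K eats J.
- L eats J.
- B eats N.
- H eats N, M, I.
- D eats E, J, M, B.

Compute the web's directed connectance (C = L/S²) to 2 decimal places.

The web has S = 14 species and L = 22 feeding links.
C = L / S² = 22 / 196 = 0.1122 ≈ 0.11.

C = 0.11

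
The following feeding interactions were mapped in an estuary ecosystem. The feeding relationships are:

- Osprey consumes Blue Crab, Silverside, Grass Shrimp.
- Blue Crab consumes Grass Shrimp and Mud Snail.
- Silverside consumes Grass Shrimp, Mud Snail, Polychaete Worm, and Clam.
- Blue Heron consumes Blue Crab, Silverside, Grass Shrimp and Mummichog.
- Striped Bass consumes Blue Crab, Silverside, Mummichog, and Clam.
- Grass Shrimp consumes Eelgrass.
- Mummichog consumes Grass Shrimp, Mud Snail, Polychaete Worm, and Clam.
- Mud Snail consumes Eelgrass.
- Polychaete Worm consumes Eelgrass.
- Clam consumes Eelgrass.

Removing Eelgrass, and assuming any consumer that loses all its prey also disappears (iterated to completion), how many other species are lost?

Remove Eelgrass.
Round 1: Polychaete Worm (all prey gone), Grass Shrimp (all prey gone), Clam (all prey gone), Mud Snail (all prey gone) → extinct.
Round 2: Mummichog (all prey gone), Blue Crab (all prey gone), Silverside (all prey gone) → extinct.
Round 3: Striped Bass (all prey gone), Blue Heron (all prey gone), Osprey (all prey gone) → extinct.
No further losses. Total secondary extinctions: 10.

10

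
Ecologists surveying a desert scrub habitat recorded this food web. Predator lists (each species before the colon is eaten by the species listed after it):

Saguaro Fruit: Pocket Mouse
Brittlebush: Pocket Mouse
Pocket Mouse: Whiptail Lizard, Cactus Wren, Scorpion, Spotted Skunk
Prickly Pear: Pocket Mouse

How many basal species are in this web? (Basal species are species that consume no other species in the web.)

Basal species (no prey listed): Prickly Pear, Saguaro Fruit, Brittlebush.
Count: 3.

3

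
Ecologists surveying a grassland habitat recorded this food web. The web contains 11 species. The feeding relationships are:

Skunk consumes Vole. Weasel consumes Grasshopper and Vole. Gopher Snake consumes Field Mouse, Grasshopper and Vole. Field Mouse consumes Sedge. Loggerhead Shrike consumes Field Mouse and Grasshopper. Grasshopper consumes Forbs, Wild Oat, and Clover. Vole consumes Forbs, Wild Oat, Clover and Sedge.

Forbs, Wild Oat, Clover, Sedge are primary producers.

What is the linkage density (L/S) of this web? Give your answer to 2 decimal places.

L/S = 1.45

There are L = 16 links among S = 11 species.
L/S = 16/11 = 1.4545 ≈ 1.45.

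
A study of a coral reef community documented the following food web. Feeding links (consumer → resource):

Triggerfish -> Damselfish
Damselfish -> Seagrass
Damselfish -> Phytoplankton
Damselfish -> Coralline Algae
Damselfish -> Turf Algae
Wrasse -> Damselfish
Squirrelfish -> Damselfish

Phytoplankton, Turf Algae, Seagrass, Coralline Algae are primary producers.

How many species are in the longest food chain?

3 species

One longest chain: Phytoplankton → Damselfish → Wrasse.
It has 3 species and 2 links.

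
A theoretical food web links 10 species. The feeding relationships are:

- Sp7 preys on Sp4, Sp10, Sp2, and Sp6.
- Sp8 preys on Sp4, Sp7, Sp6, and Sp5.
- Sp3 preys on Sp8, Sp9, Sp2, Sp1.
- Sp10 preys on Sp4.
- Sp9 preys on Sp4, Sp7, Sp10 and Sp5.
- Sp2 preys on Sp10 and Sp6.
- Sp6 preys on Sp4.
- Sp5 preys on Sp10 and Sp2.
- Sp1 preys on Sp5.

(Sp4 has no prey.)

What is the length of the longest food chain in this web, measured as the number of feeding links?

5 links

One longest chain: Sp4 → Sp10 → Sp2 → Sp5 → Sp8 → Sp3.
It has 6 species and 5 links.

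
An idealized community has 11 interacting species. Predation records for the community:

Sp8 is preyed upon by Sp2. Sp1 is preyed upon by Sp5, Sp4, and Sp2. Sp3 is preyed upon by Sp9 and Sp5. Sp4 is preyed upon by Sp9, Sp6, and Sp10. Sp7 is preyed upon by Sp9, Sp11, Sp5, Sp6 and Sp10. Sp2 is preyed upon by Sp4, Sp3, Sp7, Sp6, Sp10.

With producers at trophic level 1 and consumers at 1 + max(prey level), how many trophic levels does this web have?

4

Producers (level 1): Sp1, Sp8.
Sp1 → Sp2 → Sp7 → Sp11 gives Sp11 level 4.
No species has a prey at level 4, so no species reaches level 5.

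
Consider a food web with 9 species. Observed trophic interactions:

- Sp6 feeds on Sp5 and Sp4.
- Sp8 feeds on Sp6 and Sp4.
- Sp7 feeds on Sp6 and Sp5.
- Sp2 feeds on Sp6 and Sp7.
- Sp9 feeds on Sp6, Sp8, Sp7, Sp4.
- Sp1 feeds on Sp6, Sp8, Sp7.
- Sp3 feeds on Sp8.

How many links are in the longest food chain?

3 links

One longest chain: Sp5 → Sp6 → Sp7 → Sp2.
It has 4 species and 3 links.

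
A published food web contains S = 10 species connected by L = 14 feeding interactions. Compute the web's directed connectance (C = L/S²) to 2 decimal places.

The web has S = 10 species and L = 14 feeding links.
C = L / S² = 14 / 100 = 0.1400 ≈ 0.14.

C = 0.14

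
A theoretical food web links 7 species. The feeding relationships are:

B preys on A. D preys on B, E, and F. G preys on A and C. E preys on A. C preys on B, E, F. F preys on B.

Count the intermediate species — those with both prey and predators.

Intermediate species (has both prey and predators): E, B, F, C.
Count: 4.

4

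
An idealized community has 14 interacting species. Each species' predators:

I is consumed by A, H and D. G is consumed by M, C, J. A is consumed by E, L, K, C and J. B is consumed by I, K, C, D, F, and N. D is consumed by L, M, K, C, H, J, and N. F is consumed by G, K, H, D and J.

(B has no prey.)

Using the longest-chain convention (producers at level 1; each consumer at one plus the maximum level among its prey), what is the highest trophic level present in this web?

4

Producers (level 1): B.
B → I → A → E gives E level 4.
No species has a prey at level 4, so no species reaches level 5.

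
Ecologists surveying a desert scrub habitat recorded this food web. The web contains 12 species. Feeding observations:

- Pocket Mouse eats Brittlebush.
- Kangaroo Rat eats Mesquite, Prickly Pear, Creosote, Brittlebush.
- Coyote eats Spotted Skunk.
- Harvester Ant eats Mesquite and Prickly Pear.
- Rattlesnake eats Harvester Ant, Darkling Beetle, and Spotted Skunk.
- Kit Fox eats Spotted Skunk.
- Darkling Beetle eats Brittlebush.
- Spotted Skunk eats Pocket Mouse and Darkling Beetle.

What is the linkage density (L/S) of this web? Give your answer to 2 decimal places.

L/S = 1.25

There are L = 15 links among S = 12 species.
L/S = 15/12 = 1.2500 ≈ 1.25.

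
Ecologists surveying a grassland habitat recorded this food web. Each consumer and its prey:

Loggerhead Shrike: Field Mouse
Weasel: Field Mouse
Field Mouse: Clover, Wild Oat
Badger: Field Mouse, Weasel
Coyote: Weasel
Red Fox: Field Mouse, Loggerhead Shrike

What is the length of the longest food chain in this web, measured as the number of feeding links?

3 links

One longest chain: Clover → Field Mouse → Weasel → Coyote.
It has 4 species and 3 links.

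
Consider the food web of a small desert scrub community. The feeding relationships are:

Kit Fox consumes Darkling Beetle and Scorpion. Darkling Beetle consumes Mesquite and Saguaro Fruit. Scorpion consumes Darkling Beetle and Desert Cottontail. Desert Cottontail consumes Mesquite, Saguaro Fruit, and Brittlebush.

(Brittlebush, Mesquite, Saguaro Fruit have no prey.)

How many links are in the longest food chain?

One longest chain: Mesquite → Darkling Beetle → Scorpion → Kit Fox.
It has 4 species and 3 links.

3 links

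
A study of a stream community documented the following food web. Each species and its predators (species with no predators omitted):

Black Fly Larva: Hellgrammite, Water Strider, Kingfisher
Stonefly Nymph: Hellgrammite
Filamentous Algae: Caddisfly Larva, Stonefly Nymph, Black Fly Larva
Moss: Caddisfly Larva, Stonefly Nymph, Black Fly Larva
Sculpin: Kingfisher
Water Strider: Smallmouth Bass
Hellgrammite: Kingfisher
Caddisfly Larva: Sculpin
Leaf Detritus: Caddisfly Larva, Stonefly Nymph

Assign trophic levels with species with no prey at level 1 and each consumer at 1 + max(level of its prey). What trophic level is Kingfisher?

Leaf Detritus has no prey (basal) → level 1.
Stonefly Nymph eats Leaf Detritus (level 1); other prey at levels: Moss 1, Filamentous Algae 1 → level 2.
Hellgrammite eats Stonefly Nymph (level 2); other prey at levels: Black Fly Larva 2 → level 3.
Kingfisher eats Hellgrammite (level 3); other prey at levels: Black Fly Larva 2, Sculpin 3 → level 4.

Trophic level 4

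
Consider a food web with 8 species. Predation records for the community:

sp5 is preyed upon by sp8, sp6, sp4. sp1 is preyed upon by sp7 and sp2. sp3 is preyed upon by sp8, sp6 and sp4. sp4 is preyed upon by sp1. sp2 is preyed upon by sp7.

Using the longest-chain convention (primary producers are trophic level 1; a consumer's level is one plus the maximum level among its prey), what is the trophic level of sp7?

Trophic level 5

sp3 is a producer → level 1.
sp4 eats sp3 (level 1); other prey at levels: sp5 1 → level 2.
sp1 eats sp4 → level 3.
sp2 eats sp1 → level 4.
sp7 eats sp2 (level 4); other prey at levels: sp1 3 → level 5.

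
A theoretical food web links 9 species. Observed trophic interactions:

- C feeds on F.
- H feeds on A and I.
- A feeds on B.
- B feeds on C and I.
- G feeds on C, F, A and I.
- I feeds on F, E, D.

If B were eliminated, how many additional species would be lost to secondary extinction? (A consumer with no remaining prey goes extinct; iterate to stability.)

Remove B.
Round 1: A (all prey gone) → extinct.
No further losses. Total secondary extinctions: 1.

1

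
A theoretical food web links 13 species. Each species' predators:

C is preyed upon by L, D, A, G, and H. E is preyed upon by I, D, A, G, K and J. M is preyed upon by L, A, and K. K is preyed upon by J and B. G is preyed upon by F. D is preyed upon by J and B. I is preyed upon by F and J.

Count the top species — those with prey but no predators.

6

Top species (has prey, but nothing eats it): L, A, H, J, B, F.
Count: 6.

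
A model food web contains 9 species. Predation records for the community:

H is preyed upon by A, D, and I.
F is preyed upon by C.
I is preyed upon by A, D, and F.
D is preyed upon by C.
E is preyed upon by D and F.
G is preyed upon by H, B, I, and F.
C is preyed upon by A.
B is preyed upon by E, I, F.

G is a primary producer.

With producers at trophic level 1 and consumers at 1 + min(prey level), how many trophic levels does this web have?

3

Producers (level 1): G.
Following each consumer down to its lowest-level prey: G → B → E (levels 1 through 3).
All prey of E (B 2) are at level 2 or above, so E is at level 1 + 2 = 3.
Every consumer has at least one prey at level 2 or below, so none exceeds level 3.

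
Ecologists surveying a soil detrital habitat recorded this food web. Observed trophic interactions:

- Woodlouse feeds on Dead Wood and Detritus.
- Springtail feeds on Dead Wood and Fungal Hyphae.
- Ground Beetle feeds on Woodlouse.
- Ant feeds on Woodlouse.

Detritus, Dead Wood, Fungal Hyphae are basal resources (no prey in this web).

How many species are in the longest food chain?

One longest chain: Detritus → Woodlouse → Ant.
It has 3 species and 2 links.

3 species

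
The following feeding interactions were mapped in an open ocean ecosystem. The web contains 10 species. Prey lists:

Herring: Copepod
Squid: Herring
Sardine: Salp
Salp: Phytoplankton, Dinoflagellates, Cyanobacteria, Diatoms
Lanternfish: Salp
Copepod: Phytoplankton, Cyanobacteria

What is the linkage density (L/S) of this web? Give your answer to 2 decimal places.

There are L = 10 links among S = 10 species.
L/S = 10/10 = 1.0000 ≈ 1.00.

L/S = 1.00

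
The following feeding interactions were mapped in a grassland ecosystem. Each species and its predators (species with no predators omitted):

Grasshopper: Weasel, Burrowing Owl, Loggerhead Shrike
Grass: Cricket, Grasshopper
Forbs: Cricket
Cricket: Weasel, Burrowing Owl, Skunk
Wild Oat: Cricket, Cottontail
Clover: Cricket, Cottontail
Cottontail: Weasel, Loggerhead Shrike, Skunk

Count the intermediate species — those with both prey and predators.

3

Intermediate species (has both prey and predators): Cricket, Cottontail, Grasshopper.
Count: 3.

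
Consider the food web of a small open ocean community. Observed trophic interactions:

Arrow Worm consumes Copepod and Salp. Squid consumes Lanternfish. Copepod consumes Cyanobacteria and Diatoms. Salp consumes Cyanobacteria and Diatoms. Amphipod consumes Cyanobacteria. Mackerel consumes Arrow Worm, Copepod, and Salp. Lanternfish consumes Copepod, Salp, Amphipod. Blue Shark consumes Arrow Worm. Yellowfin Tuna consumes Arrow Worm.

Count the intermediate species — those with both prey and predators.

5

Intermediate species (has both prey and predators): Copepod, Salp, Amphipod, Lanternfish, Arrow Worm.
Count: 5.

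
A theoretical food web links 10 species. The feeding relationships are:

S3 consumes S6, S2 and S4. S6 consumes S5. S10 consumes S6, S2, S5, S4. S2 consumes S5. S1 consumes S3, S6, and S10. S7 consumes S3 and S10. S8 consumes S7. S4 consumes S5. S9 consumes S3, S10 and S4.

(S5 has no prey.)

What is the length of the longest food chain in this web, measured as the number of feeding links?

4 links

One longest chain: S5 → S4 → S10 → S7 → S8.
It has 5 species and 4 links.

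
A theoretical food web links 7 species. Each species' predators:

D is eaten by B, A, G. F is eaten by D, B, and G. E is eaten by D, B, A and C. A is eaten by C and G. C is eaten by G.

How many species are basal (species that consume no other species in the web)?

Basal species (no prey listed): F, E.
Count: 2.

2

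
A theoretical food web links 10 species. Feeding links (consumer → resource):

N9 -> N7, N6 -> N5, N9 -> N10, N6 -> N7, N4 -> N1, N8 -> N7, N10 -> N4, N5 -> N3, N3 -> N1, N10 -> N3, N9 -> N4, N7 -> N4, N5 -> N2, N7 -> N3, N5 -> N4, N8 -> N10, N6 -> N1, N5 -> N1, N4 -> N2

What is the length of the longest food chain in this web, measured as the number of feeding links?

3 links

One longest chain: N1 → N4 → N10 → N8.
It has 4 species and 3 links.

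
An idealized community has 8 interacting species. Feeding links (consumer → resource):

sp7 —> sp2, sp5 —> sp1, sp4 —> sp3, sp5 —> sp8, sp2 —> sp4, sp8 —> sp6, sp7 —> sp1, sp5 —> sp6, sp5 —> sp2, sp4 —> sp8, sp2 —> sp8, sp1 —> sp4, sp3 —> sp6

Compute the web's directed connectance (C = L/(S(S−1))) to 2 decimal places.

The web has S = 8 species and L = 13 feeding links.
C = L / (S(S−1)) = 13 / 56 = 0.2321 ≈ 0.23.

C = 0.23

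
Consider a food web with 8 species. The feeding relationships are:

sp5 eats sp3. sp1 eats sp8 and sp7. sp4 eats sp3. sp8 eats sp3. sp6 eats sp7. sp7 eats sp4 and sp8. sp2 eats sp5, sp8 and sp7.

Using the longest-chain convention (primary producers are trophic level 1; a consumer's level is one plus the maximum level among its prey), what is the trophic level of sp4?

Trophic level 2

sp3 is a producer → level 1.
sp4 eats sp3 → level 2.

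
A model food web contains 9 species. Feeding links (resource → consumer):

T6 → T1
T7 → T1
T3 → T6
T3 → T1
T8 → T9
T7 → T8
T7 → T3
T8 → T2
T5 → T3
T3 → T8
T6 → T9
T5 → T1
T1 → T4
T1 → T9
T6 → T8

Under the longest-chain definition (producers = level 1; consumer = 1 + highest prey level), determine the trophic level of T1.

T5 is a producer → level 1.
T3 eats T5 (level 1); other prey at levels: T7 1 → level 2.
T6 eats T3 → level 3.
T1 eats T6 (level 3); other prey at levels: T5 1, T7 1, T3 2 → level 4.

Trophic level 4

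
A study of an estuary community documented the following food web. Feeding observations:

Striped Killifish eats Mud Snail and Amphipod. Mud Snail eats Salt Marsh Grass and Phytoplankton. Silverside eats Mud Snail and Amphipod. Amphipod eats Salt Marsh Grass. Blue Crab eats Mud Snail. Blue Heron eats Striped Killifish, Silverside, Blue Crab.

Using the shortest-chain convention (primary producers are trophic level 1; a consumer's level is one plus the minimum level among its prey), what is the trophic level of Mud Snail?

Trophic level 2

Salt Marsh Grass is a producer → level 1.
Mud Snail eats Salt Marsh Grass → level 2.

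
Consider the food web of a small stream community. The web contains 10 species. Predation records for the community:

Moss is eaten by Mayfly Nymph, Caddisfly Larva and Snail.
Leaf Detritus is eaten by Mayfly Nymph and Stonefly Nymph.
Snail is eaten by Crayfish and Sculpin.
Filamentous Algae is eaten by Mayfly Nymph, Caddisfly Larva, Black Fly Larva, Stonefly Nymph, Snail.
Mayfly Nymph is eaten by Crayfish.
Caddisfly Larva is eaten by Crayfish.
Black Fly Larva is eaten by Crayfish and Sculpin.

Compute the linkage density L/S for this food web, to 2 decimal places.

There are L = 16 links among S = 10 species.
L/S = 16/10 = 1.6000 ≈ 1.60.

L/S = 1.60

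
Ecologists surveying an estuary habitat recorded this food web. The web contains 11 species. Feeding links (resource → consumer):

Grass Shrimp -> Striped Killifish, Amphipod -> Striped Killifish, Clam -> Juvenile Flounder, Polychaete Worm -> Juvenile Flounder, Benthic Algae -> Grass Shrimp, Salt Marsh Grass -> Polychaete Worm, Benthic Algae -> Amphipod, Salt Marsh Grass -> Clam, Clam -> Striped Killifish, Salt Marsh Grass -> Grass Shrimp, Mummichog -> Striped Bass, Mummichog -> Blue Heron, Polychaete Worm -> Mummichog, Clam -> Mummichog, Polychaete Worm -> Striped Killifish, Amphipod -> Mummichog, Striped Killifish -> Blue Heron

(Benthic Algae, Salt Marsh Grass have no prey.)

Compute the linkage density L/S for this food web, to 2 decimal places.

There are L = 17 links among S = 11 species.
L/S = 17/11 = 1.5455 ≈ 1.55.

L/S = 1.55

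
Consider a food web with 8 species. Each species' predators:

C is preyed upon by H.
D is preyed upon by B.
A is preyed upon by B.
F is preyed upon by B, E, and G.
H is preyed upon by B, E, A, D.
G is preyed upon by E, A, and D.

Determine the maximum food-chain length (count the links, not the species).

3 links

One longest chain: F → G → D → B.
It has 4 species and 3 links.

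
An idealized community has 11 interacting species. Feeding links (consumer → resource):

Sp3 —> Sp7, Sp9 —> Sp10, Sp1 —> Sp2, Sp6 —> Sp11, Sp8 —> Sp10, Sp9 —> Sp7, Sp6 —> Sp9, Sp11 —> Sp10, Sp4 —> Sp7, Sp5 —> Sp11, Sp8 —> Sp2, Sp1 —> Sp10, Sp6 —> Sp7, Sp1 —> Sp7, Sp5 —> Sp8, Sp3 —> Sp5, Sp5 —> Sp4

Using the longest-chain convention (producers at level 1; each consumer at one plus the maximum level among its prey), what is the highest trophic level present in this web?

4

Producers (level 1): Sp2, Sp7, Sp10.
Sp7 → Sp4 → Sp5 → Sp3 gives Sp3 level 4.
No species has a prey at level 4, so no species reaches level 5.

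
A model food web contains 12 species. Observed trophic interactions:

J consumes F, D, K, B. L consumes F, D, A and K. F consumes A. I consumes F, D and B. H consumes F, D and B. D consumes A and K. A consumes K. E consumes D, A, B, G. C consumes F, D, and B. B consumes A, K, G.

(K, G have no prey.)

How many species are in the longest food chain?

One longest chain: K → A → D → C.
It has 4 species and 3 links.

4 species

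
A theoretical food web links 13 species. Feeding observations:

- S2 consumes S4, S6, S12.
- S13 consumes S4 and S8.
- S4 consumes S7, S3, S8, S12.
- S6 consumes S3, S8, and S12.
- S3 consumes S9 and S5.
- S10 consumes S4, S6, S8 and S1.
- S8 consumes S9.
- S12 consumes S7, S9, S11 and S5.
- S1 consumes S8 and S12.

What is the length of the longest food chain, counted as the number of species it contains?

4 species

One longest chain: S9 → S8 → S4 → S13.
It has 4 species and 3 links.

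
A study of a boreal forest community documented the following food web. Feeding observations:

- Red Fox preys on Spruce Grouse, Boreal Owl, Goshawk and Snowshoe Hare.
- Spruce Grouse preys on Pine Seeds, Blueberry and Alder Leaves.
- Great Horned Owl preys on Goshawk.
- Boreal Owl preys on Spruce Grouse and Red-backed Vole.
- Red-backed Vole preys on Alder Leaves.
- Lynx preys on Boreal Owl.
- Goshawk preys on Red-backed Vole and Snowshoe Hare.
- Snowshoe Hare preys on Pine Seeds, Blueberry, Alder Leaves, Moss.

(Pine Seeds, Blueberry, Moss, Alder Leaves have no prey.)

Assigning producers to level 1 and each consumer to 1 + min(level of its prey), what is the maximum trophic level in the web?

4

Producers (level 1): Pine Seeds, Blueberry, Moss, Alder Leaves.
Following each consumer down to its lowest-level prey: Alder Leaves → Red-backed Vole → Goshawk → Great Horned Owl (levels 1 through 4).
All prey of Great Horned Owl (Goshawk 3) are at level 3 or above, so Great Horned Owl is at level 1 + 3 = 4.
Every consumer has at least one prey at level 3 or below, so none exceeds level 4.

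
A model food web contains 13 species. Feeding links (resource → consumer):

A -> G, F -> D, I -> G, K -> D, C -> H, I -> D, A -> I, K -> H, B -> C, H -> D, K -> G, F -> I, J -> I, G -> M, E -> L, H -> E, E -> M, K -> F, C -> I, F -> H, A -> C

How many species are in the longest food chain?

One longest chain: B → C → H → E → L.
It has 5 species and 4 links.

5 species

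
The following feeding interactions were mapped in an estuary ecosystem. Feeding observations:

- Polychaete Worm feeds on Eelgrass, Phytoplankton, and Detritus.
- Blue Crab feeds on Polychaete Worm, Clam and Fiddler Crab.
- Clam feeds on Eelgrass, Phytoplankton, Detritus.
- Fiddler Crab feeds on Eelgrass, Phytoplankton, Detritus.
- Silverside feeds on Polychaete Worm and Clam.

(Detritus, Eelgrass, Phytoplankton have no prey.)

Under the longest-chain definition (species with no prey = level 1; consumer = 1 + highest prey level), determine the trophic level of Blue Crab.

Detritus has no prey (basal) → level 1.
Clam eats Detritus (level 1); other prey at levels: Eelgrass 1, Phytoplankton 1 → level 2.
Blue Crab eats Clam (level 2); other prey at levels: Fiddler Crab 2, Polychaete Worm 2 → level 3.

Trophic level 3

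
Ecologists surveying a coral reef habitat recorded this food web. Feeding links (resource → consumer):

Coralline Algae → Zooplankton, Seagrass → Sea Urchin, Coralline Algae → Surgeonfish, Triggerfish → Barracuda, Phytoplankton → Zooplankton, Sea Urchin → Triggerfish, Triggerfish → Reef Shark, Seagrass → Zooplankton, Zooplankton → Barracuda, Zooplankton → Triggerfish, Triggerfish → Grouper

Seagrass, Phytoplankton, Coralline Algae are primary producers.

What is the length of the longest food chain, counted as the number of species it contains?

One longest chain: Seagrass → Zooplankton → Triggerfish → Barracuda.
It has 4 species and 3 links.

4 species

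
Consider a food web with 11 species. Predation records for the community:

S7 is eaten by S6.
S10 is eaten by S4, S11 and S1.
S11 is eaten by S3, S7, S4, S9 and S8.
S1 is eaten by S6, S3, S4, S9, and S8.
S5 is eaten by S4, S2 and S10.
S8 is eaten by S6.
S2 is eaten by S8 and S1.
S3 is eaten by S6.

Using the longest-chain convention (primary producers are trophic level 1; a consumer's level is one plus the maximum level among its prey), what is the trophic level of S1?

Trophic level 3

S5 is a producer → level 1.
S2 eats S5 → level 2.
S1 eats S2 (level 2); other prey at levels: S10 2 → level 3.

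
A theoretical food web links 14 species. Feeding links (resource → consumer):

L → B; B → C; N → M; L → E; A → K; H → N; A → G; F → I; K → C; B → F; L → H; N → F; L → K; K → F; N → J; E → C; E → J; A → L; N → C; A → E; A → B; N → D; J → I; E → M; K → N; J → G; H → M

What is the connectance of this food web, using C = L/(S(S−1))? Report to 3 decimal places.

The web has S = 14 species and L = 27 feeding links.
C = L / (S(S−1)) = 27 / 182 = 0.1484 ≈ 0.148.

C = 0.148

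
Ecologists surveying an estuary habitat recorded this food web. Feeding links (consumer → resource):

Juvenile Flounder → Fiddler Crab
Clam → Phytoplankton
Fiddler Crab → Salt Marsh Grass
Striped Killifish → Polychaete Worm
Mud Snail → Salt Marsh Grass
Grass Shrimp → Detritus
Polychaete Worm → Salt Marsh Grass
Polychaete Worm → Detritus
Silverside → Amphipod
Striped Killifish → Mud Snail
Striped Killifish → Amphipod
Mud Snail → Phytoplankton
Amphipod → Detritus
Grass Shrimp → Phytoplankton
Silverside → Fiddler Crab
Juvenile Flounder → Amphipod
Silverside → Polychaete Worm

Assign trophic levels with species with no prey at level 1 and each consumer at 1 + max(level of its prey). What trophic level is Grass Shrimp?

Phytoplankton has no prey (basal) → level 1.
Grass Shrimp eats Phytoplankton (level 1); other prey at levels: Detritus 1 → level 2.

Trophic level 2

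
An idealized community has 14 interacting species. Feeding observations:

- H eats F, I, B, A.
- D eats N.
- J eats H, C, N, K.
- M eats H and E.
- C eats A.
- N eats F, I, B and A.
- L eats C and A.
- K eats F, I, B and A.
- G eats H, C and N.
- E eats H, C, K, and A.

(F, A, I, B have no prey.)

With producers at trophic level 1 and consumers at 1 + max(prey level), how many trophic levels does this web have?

4

Producers (level 1): F, A, I, B.
F → H → E → M gives M level 4.
No species has a prey at level 4, so no species reaches level 5.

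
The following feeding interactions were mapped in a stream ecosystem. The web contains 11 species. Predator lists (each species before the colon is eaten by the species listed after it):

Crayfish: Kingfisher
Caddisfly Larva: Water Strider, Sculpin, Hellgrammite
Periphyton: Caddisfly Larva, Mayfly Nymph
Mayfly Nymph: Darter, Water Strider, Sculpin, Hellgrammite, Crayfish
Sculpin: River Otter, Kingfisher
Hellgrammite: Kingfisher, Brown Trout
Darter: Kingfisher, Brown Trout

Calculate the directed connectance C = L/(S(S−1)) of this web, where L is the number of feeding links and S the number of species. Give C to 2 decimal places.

C = 0.15

The web has S = 11 species and L = 17 feeding links.
C = L / (S(S−1)) = 17 / 110 = 0.1545 ≈ 0.15.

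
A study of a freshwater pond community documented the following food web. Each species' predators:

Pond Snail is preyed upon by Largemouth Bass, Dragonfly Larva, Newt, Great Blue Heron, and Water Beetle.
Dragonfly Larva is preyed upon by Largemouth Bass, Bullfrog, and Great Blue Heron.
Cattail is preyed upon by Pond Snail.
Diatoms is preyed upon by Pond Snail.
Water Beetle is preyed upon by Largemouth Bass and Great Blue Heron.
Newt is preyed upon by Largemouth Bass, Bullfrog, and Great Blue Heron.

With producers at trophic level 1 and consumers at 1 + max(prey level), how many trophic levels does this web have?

4

Producers (level 1): Cattail, Diatoms.
Cattail → Pond Snail → Dragonfly Larva → Largemouth Bass gives Largemouth Bass level 4.
No species has a prey at level 4, so no species reaches level 5.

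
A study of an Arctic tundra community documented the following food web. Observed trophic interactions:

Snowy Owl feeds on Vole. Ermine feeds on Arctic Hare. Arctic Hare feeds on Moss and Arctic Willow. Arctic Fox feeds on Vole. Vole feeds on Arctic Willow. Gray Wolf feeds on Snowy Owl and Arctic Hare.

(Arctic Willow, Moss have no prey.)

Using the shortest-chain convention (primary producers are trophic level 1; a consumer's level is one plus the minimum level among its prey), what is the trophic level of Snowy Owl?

Arctic Willow is a producer → level 1.
Vole eats Arctic Willow → level 2.
Snowy Owl eats Vole → level 3.
No prey of Snowy Owl is below level 2, so 3 is the minimum.

Trophic level 3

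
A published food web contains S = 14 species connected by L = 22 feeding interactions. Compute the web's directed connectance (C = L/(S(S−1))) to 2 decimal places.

C = 0.12

The web has S = 14 species and L = 22 feeding links.
C = L / (S(S−1)) = 22 / 182 = 0.1209 ≈ 0.12.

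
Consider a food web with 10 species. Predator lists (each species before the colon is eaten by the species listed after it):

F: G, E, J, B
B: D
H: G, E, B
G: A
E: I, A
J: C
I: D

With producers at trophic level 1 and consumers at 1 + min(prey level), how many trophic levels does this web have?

Producers (level 1): H, F.
Following each consumer down to its lowest-level prey: F → J → C (levels 1 through 3).
All prey of C (J 2) are at level 2 or above, so C is at level 1 + 2 = 3.
Every consumer has at least one prey at level 2 or below, so none exceeds level 3.

3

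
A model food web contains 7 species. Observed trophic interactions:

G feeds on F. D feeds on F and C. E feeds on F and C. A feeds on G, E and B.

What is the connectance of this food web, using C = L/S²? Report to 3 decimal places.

The web has S = 7 species and L = 8 feeding links.
C = L / S² = 8 / 49 = 0.1633 ≈ 0.163.

C = 0.163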